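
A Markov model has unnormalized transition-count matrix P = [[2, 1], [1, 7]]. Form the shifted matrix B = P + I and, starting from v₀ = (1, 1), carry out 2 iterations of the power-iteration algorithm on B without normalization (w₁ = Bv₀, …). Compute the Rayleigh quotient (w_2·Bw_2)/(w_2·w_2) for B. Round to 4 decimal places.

B = P + I has rows (3, 1); (1, 8)
w1 = Bv₀ = (4, 9)
w2 = Bw1 = (21, 76)
Bw2 = (139, 629)
w2·Bw2 = 50723; w2·w2 = 6217; μ ≈ 50723/6217 = 8.1588

8.1588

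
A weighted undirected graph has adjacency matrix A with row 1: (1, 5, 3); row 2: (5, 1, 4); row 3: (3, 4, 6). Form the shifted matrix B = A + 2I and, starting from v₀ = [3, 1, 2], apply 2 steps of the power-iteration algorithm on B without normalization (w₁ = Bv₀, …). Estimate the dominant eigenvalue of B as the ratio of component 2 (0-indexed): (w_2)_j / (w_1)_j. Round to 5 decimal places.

μ ≈ 13.65517

B = A + 2I has rows (3, 5, 3); (5, 3, 4); (3, 4, 8)
w1 = Bv₀ = (20, 26, 29)
w2 = Bw1 = (277, 294, 396)
Ratio: 396/29 = 13.65517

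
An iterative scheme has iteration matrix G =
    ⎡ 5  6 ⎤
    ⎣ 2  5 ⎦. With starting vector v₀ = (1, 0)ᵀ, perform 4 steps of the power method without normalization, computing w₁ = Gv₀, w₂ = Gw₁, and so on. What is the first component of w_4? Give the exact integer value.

w1 = Gv₀ = (5·1 + 6·0; 2·1 + 5·0) = (5, 2)
w2 = Gw1 = (5·5 + 6·2; 2·5 + 5·2) = (37, 20)
w3 = Gw2 = (305, 174)
w4 = Gw3 = (2569, 1480)
The requested component of w4 is 2569.

2569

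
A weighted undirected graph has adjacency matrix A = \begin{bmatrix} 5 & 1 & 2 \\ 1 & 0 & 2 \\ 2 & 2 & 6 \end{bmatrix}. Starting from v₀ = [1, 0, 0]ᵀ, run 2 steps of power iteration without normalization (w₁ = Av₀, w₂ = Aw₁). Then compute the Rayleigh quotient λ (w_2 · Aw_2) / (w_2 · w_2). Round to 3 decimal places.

7.861

w1 = Av₀ = (5·1 + 1·0 + 2·0; 1·1 + 0·0 + 2·0; 2·1 + 2·0 + 6·0) = (5, 1, 2)
w2 = Aw1 = (5·5 + 1·1 + 2·2; 1·5 + 0·1 + 2·2; 2·5 + 2·1 + 6·2) = (30, 9, 24)
Aw2 = (207, 78, 222)
w2·Aw2 = 30·207 + 9·78 + 24·222 = 12240; w2·w2 = 30·30 + 9·9 + 24·24 = 1557
λ ≈ 12240/1557 = 7.861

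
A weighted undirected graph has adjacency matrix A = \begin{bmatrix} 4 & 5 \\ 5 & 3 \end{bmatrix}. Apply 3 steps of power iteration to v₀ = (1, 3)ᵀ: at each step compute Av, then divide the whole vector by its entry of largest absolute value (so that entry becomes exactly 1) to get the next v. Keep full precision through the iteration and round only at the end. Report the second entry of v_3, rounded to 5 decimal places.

Av0 = (19.000000, 14.000000); divide by 19.000000 → v1 = (1.000000, 0.736842)
Av1 = (7.684211, 7.210526); divide by 7.684211 → v2 = (1.000000, 0.938356)
Av2 = (8.691781, 7.815068); divide by 8.691781 → v3 = (1.000000, 0.899133)
Requested entry of v3: 1141/1269 = 0.89913

0.89913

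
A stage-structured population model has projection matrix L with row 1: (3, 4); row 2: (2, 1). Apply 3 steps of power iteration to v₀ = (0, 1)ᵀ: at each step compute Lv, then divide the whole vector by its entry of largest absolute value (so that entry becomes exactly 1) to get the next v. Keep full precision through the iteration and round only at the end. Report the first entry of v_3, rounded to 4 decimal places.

Lv0 = (4.00000, 1.00000); divide by 4.00000 → v1 = (1.00000, 0.25000)
Lv1 = (4.00000, 2.25000); divide by 4.00000 → v2 = (1.00000, 0.56250)
Lv2 = (5.25000, 2.56250); divide by 5.25000 → v3 = (1.00000, 0.48810)
Requested entry of v3: 84/84 = 1.0000

1.0000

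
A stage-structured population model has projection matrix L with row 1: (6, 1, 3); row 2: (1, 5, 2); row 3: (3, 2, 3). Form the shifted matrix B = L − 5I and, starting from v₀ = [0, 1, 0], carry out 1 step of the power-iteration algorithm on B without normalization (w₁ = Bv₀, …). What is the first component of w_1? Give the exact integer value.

B = L − 5I has rows (1, 1, 3); (1, 0, 2); (3, 2, -2)
w1 = Bv₀ = (1·0 + 1·1 + 3·0; 1·0 + 0·1 + 2·0; 3·0 + 2·1 + (-2)·0) = (1, 0, 2)
Requested component of w1: 1

1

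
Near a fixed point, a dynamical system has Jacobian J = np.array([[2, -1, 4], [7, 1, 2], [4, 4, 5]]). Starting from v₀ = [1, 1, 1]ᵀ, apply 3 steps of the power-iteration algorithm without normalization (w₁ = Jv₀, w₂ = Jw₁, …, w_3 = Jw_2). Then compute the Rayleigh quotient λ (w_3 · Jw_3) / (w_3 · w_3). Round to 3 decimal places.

λ ≈ 9.405

w1 = Jv₀ = (2·1 + (-1)·1 + 4·1; 7·1 + 1·1 + 2·1; 4·1 + 4·1 + 5·1) = (5, 10, 13)
w2 = Jw1 = (2·5 + (-1)·10 + 4·13; 7·5 + 1·10 + 2·13; 4·5 + 4·10 + 5·13) = (52, 71, 125)
w3 = Jw2 = (533, 685, 1117)
Jw3 = (4849, 6650, 10457)
w3·Jw3 = 533·4849 + 685·6650 + 1117·10457 = 18820236; w3·w3 = 533·533 + 685·685 + 1117·1117 = 2001003
λ ≈ 18820236/2001003 = 9.405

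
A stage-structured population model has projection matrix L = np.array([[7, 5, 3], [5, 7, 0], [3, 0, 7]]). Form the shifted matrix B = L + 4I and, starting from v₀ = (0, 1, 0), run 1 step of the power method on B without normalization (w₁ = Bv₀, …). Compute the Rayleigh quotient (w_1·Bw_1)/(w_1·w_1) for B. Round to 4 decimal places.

B = L + 4I has rows (11, 5, 3); (5, 11, 0); (3, 0, 11)
w1 = Bv₀ = (11·0 + 5·1 + 3·0; 5·0 + 11·1 + 0·0; 3·0 + 0·1 + 11·0) = (5, 11, 0)
Bw1 = (110, 146, 15)
w1·Bw1 = 2156; w1·w1 = 146; μ ≈ 2156/146 = 14.7671

14.7671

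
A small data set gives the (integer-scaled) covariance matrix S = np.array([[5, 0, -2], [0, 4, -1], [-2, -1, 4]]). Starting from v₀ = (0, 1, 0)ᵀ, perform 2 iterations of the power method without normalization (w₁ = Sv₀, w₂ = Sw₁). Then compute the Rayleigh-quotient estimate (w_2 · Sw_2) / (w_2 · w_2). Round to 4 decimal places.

w1 = Sv₀ = (5·0 + 0·1 + (-2)·0; 0·0 + 4·1 + (-1)·0; (-2)·0 + (-1)·1 + 4·0) = (0, 4, -1)
w2 = Sw1 = (5·0 + 0·4 + (-2)·(-1); 0·0 + 4·4 + (-1)·(-1); (-2)·0 + (-1)·4 + 4·(-1)) = (2, 17, -8)
Sw2 = (26, 76, -53)
w2·Sw2 = 2·26 + 17·76 + (-8)·(-53) = 1768; w2·w2 = 2·2 + 17·17 + (-8)·(-8) = 357
λ ≈ 1768/357 = 4.9524

4.9524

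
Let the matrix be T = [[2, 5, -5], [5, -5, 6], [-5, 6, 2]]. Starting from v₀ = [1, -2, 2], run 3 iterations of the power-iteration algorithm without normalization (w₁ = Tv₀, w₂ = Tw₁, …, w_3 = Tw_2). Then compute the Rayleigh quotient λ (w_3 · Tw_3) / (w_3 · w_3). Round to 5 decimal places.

λ ≈ -11.81359

w1 = Tv₀ = (-18, 27, -13)
w2 = Tw1 = (164, -303, 226)
w3 = Tw2 = (-2317, 3691, -2186)
Tw3 = (24751, -43156, 29359)
w3·Tw3 = (-2317)·24751 + 3691·(-43156) + (-2186)·29359 = -280815637; w3·w3 = (-2317)·(-2317) + 3691·3691 + (-2186)·(-2186) = 23770566
λ ≈ -280815637/23770566 = -11.81359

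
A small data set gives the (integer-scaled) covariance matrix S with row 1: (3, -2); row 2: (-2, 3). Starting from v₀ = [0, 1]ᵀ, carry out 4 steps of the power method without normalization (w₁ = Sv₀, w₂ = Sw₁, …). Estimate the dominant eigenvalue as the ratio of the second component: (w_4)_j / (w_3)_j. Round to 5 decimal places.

λ ≈ 4.96825

w1 = Sv₀ = (3·0 + (-2)·1; (-2)·0 + 3·1) = (-2, 3)
w2 = Sw1 = (3·(-2) + (-2)·3; (-2)·(-2) + 3·3) = (-12, 13)
w3 = Sw2 = (-62, 63)
w4 = Sw3 = (-312, 313)
Ratio at component: 313 / 63 = 4.96825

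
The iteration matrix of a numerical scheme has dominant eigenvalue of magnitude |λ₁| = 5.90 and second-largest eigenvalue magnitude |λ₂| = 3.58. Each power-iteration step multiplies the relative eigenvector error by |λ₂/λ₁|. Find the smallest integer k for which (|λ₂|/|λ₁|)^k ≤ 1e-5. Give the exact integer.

|λ₂/λ₁| = 3.58/5.90 = 0.60678
Need k ≥ ln(1e-5) / ln(0.60678) = -11.5129 / -0.4996 ≈ 23.045
Smallest integer k satisfying the bound: 24

24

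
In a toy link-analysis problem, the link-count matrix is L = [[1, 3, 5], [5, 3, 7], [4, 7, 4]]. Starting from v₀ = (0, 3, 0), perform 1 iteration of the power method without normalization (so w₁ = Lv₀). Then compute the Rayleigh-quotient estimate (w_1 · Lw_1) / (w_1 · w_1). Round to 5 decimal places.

11.74627

w1 = Lv₀ = (1·0 + 3·3 + 5·0; 5·0 + 3·3 + 7·0; 4·0 + 7·3 + 4·0) = (9, 9, 21)
Lw1 = (141, 219, 183)
w1·Lw1 = 9·141 + 9·219 + 21·183 = 7083; w1·w1 = 9·9 + 9·9 + 21·21 = 603
λ ≈ 7083/603 = 11.74627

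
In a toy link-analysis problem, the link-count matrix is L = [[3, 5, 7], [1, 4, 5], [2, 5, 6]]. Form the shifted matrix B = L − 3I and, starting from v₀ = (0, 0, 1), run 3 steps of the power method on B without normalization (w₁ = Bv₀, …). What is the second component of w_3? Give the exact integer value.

B = L − 3I has rows (0, 5, 7); (1, 1, 5); (2, 5, 3)
w1 = Bv₀ = (7, 5, 3)
w2 = Bw1 = (46, 27, 48)
w3 = Bw2 = (471, 313, 371)
Requested component of w3: 313

313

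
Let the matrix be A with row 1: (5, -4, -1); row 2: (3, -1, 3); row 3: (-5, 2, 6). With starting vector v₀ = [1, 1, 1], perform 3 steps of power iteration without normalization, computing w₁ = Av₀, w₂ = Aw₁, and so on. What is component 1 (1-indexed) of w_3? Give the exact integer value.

-159

w1 = Av₀ = (0, 5, 3)
w2 = Aw1 = (-23, 4, 28)
w3 = Aw2 = (-159, 11, 291)
The requested component of w3 is -159.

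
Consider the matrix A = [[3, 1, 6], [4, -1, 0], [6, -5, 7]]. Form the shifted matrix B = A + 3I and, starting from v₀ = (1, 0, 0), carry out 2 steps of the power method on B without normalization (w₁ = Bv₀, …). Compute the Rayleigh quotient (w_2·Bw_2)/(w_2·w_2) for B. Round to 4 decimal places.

13.0229

B = A + 3I has rows (6, 1, 6); (4, 2, 0); (6, -5, 10)
w1 = Bv₀ = (6·1 + 1·0 + 6·0; 4·1 + 2·0 + 0·0; 6·1 + (-5)·0 + 10·0) = (6, 4, 6)
w2 = Bw1 = (6·6 + 1·4 + 6·6; 4·6 + 2·4 + 0·6; 6·6 + (-5)·4 + 10·6) = (76, 32, 76)
Bw2 = (944, 368, 1056)
w2·Bw2 = 163776; w2·w2 = 12576; μ ≈ 163776/12576 = 13.0229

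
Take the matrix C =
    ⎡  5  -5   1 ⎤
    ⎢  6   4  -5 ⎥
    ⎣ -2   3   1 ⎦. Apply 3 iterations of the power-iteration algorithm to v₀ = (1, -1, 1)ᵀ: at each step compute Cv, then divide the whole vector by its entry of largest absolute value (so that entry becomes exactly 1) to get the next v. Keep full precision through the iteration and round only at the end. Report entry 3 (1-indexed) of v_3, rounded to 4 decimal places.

Cv0 = (11.00000, -3.00000, -4.00000); divide by 11.00000 → v1 = (1.00000, -0.27273, -0.36364)
Cv1 = (6.00000, 6.72727, -3.18182); divide by 6.72727 → v2 = (0.89189, 1.00000, -0.47297)
Cv2 = (-1.01351, 11.71622, 0.74324); divide by 11.71622 → v3 = (-0.08651, 1.00000, 0.06344)
Requested entry of v3: 55/867 = 0.0634

0.0634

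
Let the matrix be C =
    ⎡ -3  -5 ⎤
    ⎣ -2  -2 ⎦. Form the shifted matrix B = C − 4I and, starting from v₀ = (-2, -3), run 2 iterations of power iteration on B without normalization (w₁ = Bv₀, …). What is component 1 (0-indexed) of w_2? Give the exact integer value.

-190

B = C − 4I has rows (-7, -5); (-2, -6)
w1 = Bv₀ = ((-7)·(-2) + (-5)·(-3); (-2)·(-2) + (-6)·(-3)) = (29, 22)
w2 = Bw1 = ((-7)·29 + (-5)·22; (-2)·29 + (-6)·22) = (-313, -190)
Requested component of w2: -190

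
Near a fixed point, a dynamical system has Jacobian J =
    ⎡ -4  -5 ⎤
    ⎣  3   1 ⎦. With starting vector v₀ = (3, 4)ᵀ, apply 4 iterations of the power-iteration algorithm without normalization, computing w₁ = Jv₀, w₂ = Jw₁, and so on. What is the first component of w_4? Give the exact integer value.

-1182

w1 = Jv₀ = (-32, 13)
w2 = Jw1 = (63, -83)
w3 = Jw2 = (163, 106)
w4 = Jw3 = (-1182, 595)
The requested component of w4 is -1182.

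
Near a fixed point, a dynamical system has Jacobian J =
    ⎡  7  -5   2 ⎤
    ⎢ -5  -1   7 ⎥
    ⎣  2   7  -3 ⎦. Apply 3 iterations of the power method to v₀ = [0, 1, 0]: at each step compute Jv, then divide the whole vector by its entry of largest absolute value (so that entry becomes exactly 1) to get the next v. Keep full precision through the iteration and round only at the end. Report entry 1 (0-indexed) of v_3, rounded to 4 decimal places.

-0.4300

Jv0 = (-5.00000, -1.00000, 7.00000); divide by 7.00000 → v1 = (-0.71429, -0.14286, 1.00000)
Jv1 = (-2.28571, 10.71429, -5.42857); divide by 10.71429 → v2 = (-0.21333, 1.00000, -0.50667)
Jv2 = (-7.50667, -3.48000, 8.09333); divide by 8.09333 → v3 = (-0.92751, -0.42998, 1.00000)
Requested entry of v3: -261/607 = -0.4300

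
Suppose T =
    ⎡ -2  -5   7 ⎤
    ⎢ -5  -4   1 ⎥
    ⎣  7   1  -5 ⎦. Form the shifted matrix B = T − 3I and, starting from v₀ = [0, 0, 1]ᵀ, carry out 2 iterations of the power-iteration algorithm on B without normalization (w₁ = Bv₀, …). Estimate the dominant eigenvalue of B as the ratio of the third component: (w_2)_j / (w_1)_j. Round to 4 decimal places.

μ ≈ -14.2500

B = T − 3I has rows (-5, -5, 7); (-5, -7, 1); (7, 1, -8)
w1 = Bv₀ = (7, 1, -8)
w2 = Bw1 = (-96, -50, 114)
Ratio: 114/-8 = -14.2500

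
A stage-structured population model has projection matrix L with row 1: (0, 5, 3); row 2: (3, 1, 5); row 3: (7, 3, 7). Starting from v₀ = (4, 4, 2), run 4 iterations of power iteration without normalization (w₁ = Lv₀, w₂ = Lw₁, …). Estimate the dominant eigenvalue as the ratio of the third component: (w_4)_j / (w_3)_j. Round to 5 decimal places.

λ ≈ 12.21593

w1 = Lv₀ = (26, 26, 54)
w2 = Lw1 = (292, 374, 638)
w3 = Lw2 = (3784, 4440, 7632)
w4 = Lw3 = (45096, 53952, 93232)
Ratio at component: 93232 / 7632 = 12.21593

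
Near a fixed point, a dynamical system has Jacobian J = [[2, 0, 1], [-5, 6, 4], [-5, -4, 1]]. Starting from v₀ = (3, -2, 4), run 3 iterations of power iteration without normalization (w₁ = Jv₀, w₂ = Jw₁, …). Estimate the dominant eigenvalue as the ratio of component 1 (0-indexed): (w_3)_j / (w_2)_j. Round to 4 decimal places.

6.9453

w1 = Jv₀ = (10, -11, -3)
w2 = Jw1 = (17, -128, -9)
w3 = Jw2 = (25, -889, 418)
Ratio at component: -889 / -128 = 6.9453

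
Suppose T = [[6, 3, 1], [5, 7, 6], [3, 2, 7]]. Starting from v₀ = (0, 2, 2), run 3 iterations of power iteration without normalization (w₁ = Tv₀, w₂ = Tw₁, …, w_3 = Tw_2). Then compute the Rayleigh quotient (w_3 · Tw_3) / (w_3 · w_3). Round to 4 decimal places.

w1 = Tv₀ = (6·0 + 3·2 + 1·2; 5·0 + 7·2 + 6·2; 3·0 + 2·2 + 7·2) = (8, 26, 18)
w2 = Tw1 = (6·8 + 3·26 + 1·18; 5·8 + 7·26 + 6·18; 3·8 + 2·26 + 7·18) = (144, 330, 202)
w3 = Tw2 = (2056, 4242, 2506)
Tw3 = (27568, 55010, 32194)
w3·Tw3 = 2056·27568 + 4242·55010 + 2506·32194 = 370710392; w3·w3 = 2056·2056 + 4242·4242 + 2506·2506 = 28501736
λ ≈ 370710392/28501736 = 13.0066

λ ≈ 13.0066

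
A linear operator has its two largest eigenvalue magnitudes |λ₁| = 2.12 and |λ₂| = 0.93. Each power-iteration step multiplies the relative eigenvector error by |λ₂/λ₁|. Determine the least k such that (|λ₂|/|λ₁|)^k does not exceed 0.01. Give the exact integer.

6

|λ₂/λ₁| = 0.93/2.12 = 0.43868
Need k ≥ ln(0.01) / ln(0.43868) = -4.6052 / -0.8240 ≈ 5.589
Smallest integer k satisfying the bound: 6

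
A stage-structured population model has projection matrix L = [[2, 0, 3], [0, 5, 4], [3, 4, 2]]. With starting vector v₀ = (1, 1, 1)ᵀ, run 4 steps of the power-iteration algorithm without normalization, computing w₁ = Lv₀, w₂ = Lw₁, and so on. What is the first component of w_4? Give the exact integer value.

2281

w1 = Lv₀ = (5, 9, 9)
w2 = Lw1 = (37, 81, 69)
w3 = Lw2 = (281, 681, 573)
w4 = Lw3 = (2281, 5697, 4713)
The requested component of w4 is 2281.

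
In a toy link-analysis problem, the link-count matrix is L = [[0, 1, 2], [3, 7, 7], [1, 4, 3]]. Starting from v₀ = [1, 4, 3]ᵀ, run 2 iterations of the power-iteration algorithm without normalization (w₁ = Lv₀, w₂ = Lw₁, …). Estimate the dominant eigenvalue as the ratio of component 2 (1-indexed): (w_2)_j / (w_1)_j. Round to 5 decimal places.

w1 = Lv₀ = (0·1 + 1·4 + 2·3; 3·1 + 7·4 + 7·3; 1·1 + 4·4 + 3·3) = (10, 52, 26)
w2 = Lw1 = (0·10 + 1·52 + 2·26; 3·10 + 7·52 + 7·26; 1·10 + 4·52 + 3·26) = (104, 576, 296)
Ratio at component: 576 / 52 = 11.07692

λ ≈ 11.07692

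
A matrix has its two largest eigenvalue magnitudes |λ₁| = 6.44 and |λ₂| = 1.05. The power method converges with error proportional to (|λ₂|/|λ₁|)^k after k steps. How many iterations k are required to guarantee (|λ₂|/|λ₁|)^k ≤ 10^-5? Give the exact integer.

7

|λ₂/λ₁| = 1.05/6.44 = 0.16304
Need k ≥ ln(10^-5) / ln(0.16304) = -11.5129 / -1.8137 ≈ 6.348
Smallest integer k satisfying the bound: 7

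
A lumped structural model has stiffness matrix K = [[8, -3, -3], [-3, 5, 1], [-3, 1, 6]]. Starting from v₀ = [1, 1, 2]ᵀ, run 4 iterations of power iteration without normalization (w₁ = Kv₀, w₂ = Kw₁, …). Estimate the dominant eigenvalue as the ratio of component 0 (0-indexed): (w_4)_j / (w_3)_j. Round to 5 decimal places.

w1 = Kv₀ = (-1, 4, 10)
w2 = Kw1 = (-50, 33, 67)
w3 = Kw2 = (-700, 382, 585)
w4 = Kw3 = (-8501, 4595, 5992)
Ratio at component: -8501 / -700 = 12.14429

λ ≈ 12.14429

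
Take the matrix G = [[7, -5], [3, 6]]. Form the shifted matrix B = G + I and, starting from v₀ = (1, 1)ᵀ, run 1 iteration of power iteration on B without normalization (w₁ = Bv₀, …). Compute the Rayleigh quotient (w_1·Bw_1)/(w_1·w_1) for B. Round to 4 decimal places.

B = G + I has rows (8, -5); (3, 7)
w1 = Bv₀ = (8·1 + (-5)·1; 3·1 + 7·1) = (3, 10)
Bw1 = (-26, 79)
w1·Bw1 = 712; w1·w1 = 109; μ ≈ 712/109 = 6.5321

6.5321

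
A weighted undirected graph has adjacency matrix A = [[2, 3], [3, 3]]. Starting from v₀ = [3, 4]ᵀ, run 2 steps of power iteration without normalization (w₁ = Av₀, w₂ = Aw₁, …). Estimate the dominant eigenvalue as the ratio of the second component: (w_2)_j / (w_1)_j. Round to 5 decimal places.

λ ≈ 5.57143

w1 = Av₀ = (2·3 + 3·4; 3·3 + 3·4) = (18, 21)
w2 = Aw1 = (2·18 + 3·21; 3·18 + 3·21) = (99, 117)
Ratio at component: 117 / 21 = 5.57143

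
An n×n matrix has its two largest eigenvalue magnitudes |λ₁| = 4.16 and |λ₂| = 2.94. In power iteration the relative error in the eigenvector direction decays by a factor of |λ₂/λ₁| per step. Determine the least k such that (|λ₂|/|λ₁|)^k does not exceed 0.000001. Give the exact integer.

40

|λ₂/λ₁| = 2.94/4.16 = 0.70673
Need k ≥ ln(0.000001) / ln(0.70673) = -13.8155 / -0.3471 ≈ 39.802
Smallest integer k satisfying the bound: 40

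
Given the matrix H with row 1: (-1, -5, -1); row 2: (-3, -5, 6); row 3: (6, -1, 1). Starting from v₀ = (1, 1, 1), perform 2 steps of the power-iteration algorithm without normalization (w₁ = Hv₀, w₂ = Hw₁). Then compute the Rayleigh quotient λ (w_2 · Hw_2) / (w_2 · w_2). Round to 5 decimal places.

λ ≈ -7.03538

w1 = Hv₀ = ((-1)·1 + (-5)·1 + (-1)·1; (-3)·1 + (-5)·1 + 6·1; 6·1 + (-1)·1 + 1·1) = (-7, -2, 6)
w2 = Hw1 = ((-1)·(-7) + (-5)·(-2) + (-1)·6; (-3)·(-7) + (-5)·(-2) + 6·6; 6·(-7) + (-1)·(-2) + 1·6) = (11, 67, -34)
Hw2 = (-312, -572, -35)
w2·Hw2 = 11·(-312) + 67·(-572) + (-34)·(-35) = -40566; w2·w2 = 11·11 + 67·67 + (-34)·(-34) = 5766
λ ≈ -40566/5766 = -7.03538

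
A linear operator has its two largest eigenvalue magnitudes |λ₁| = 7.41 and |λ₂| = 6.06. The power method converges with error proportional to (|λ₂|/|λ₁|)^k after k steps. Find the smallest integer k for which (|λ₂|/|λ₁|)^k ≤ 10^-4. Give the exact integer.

46

|λ₂/λ₁| = 6.06/7.41 = 0.81781
Need k ≥ ln(10^-4) / ln(0.81781) = -9.2103 / -0.2011 ≈ 45.795
Smallest integer k satisfying the bound: 46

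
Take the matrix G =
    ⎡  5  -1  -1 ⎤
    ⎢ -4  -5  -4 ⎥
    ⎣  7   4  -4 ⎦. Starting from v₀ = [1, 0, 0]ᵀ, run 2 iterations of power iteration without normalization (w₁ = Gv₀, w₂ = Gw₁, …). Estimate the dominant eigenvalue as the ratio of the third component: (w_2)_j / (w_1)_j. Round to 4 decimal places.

λ ≈ -1.2857

w1 = Gv₀ = (5·1 + (-1)·0 + (-1)·0; (-4)·1 + (-5)·0 + (-4)·0; 7·1 + 4·0 + (-4)·0) = (5, -4, 7)
w2 = Gw1 = (5·5 + (-1)·(-4) + (-1)·7; (-4)·5 + (-5)·(-4) + (-4)·7; 7·5 + 4·(-4) + (-4)·7) = (22, -28, -9)
Ratio at component: -9 / 7 = -1.2857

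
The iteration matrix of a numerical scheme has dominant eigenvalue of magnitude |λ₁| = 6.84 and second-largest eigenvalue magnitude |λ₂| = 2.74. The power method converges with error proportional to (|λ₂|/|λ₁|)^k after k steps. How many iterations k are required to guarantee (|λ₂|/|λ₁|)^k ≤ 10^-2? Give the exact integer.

|λ₂/λ₁| = 2.74/6.84 = 0.40058
Need k ≥ ln(10^-2) / ln(0.40058) = -4.6052 / -0.9148 ≈ 5.034
Smallest integer k satisfying the bound: 6

6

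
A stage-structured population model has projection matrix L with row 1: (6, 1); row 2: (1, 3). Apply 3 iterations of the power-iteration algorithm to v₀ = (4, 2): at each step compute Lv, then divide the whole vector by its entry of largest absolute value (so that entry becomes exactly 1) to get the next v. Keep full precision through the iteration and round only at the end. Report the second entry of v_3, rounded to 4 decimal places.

0.3175

Lv0 = (26.00000, 10.00000); divide by 26.00000 → v1 = (1.00000, 0.38462)
Lv1 = (6.38462, 2.15385); divide by 6.38462 → v2 = (1.00000, 0.33735)
Lv2 = (6.33735, 2.01205); divide by 6.33735 → v3 = (1.00000, 0.31749)
Requested entry of v3: 334/1052 = 0.3175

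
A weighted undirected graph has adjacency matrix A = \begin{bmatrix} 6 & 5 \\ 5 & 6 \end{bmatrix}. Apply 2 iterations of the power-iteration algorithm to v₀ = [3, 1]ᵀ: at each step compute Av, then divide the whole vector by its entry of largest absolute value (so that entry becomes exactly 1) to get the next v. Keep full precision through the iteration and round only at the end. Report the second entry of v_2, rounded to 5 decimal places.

Av0 = (23.000000, 21.000000); divide by 23.000000 → v1 = (1.000000, 0.913043)
Av1 = (10.565217, 10.478261); divide by 10.565217 → v2 = (1.000000, 0.991770)
Requested entry of v2: 241/243 = 0.99177

0.99177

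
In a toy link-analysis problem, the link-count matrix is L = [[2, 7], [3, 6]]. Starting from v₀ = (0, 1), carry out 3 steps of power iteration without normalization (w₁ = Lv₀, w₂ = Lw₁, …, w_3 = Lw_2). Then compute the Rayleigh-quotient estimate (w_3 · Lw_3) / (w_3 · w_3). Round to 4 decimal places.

w1 = Lv₀ = (2·0 + 7·1; 3·0 + 6·1) = (7, 6)
w2 = Lw1 = (2·7 + 7·6; 3·7 + 6·6) = (56, 57)
w3 = Lw2 = (511, 510)
Lw3 = (4592, 4593)
w3·Lw3 = 511·4592 + 510·4593 = 4688942; w3·w3 = 511·511 + 510·510 = 521221
λ ≈ 4688942/521221 = 8.9961

λ ≈ 8.9961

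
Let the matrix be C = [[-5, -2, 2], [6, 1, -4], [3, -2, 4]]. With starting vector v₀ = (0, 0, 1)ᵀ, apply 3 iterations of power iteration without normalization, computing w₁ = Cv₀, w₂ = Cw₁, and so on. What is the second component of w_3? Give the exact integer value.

w1 = Cv₀ = ((-5)·0 + (-2)·0 + 2·1; 6·0 + 1·0 + (-4)·1; 3·0 + (-2)·0 + 4·1) = (2, -4, 4)
w2 = Cw1 = ((-5)·2 + (-2)·(-4) + 2·4; 6·2 + 1·(-4) + (-4)·4; 3·2 + (-2)·(-4) + 4·4) = (6, -8, 30)
w3 = Cw2 = (46, -92, 154)
The requested component of w3 is -92.

-92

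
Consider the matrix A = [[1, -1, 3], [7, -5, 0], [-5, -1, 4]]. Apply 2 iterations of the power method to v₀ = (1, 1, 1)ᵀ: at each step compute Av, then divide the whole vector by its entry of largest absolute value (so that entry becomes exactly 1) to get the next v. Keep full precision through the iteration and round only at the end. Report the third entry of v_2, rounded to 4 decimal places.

Av0 = (3.00000, 2.00000, -2.00000); divide by 3.00000 → v1 = (1.00000, 0.66667, -0.66667)
Av1 = (-1.66667, 3.66667, -8.33333); divide by -8.33333 → v2 = (0.20000, -0.44000, 1.00000)
Requested entry of v2: -25/-25 = 1.0000

1.0000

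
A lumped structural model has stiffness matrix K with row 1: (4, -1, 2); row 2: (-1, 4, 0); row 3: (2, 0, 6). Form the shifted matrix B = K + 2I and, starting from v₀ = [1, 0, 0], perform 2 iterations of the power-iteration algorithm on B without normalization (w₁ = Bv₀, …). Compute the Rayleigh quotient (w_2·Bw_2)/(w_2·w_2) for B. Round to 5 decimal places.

B = K + 2I has rows (6, -1, 2); (-1, 6, 0); (2, 0, 8)
w1 = Bv₀ = (6, -1, 2)
w2 = Bw1 = (41, -12, 28)
Bw2 = (314, -113, 306)
w2·Bw2 = 22798; w2·w2 = 2609; μ ≈ 22798/2609 = 8.73821

8.73821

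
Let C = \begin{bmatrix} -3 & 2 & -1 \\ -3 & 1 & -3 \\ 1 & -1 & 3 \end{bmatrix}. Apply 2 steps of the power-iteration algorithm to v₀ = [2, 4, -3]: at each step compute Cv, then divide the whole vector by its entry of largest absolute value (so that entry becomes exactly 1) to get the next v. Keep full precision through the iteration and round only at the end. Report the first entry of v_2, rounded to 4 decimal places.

Cv0 = (5.00000, 7.00000, -11.00000); divide by -11.00000 → v1 = (-0.45455, -0.63636, 1.00000)
Cv1 = (-0.90909, -2.27273, 3.18182); divide by 3.18182 → v2 = (-0.28571, -0.71429, 1.00000)
Requested entry of v2: 10/-35 = -0.2857

-0.2857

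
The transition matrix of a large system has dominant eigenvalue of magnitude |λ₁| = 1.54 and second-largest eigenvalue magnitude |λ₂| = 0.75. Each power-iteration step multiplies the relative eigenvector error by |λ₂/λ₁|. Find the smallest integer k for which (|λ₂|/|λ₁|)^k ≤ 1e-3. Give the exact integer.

|λ₂/λ₁| = 0.75/1.54 = 0.48701
Need k ≥ ln(1e-3) / ln(0.48701) = -6.9078 / -0.7195 ≈ 9.601
Smallest integer k satisfying the bound: 10

10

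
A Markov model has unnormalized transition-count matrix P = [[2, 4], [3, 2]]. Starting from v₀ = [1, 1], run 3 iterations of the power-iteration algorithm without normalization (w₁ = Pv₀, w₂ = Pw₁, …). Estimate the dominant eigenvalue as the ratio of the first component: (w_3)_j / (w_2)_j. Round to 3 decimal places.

λ ≈ 5.500

w1 = Pv₀ = (6, 5)
w2 = Pw1 = (32, 28)
w3 = Pw2 = (176, 152)
Ratio at component: 176 / 32 = 5.500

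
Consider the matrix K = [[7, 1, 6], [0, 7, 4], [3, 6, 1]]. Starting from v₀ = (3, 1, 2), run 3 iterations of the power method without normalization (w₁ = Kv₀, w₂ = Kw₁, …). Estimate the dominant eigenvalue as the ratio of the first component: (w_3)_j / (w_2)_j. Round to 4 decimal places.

w1 = Kv₀ = (34, 15, 17)
w2 = Kw1 = (355, 173, 209)
w3 = Kw2 = (3912, 2047, 2312)
Ratio at component: 3912 / 355 = 11.0197

λ ≈ 11.0197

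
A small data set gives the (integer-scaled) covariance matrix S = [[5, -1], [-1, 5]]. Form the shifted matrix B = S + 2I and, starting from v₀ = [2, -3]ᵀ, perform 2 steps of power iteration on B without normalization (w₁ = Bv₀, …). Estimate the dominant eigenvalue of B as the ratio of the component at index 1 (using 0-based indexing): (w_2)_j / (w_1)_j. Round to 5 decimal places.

μ ≈ 7.73913

B = S + 2I has rows (7, -1); (-1, 7)
w1 = Bv₀ = (7·2 + (-1)·(-3); (-1)·2 + 7·(-3)) = (17, -23)
w2 = Bw1 = (7·17 + (-1)·(-23); (-1)·17 + 7·(-23)) = (142, -178)
Ratio: -178/-23 = 7.73913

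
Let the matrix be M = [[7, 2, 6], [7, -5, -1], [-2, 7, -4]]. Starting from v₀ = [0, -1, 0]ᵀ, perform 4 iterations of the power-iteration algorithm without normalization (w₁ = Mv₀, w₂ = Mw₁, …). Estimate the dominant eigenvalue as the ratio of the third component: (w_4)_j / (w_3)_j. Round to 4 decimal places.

λ ≈ 0.0875

w1 = Mv₀ = (7·0 + 2·(-1) + 6·0; 7·0 + (-5)·(-1) + (-1)·0; (-2)·0 + 7·(-1) + (-4)·0) = (-2, 5, -7)
w2 = Mw1 = (7·(-2) + 2·5 + 6·(-7); 7·(-2) + (-5)·5 + (-1)·(-7); (-2)·(-2) + 7·5 + (-4)·(-7)) = (-46, -32, 67)
w3 = Mw2 = (16, -229, -400)
w4 = Mw3 = (-2746, 1657, -35)
Ratio at component: -35 / -400 = 0.0875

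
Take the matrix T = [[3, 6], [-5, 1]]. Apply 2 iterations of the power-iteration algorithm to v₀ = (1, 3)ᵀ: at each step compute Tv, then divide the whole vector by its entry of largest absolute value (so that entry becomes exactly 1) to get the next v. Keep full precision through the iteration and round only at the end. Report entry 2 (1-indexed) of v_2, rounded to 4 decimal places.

1.0000

Tv0 = (21.00000, -2.00000); divide by 21.00000 → v1 = (1.00000, -0.09524)
Tv1 = (2.42857, -5.09524); divide by -5.09524 → v2 = (-0.47664, 1.00000)
Requested entry of v2: -107/-107 = 1.0000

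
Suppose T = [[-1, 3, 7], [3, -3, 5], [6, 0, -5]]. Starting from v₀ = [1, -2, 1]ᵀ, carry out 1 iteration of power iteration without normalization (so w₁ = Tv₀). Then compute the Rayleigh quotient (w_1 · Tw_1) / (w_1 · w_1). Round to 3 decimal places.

w1 = Tv₀ = (0, 14, 1)
Tw1 = (49, -37, -5)
w1·Tw1 = 0·49 + 14·(-37) + 1·(-5) = -523; w1·w1 = 0·0 + 14·14 + 1·1 = 197
λ ≈ -523/197 = -2.655

-2.655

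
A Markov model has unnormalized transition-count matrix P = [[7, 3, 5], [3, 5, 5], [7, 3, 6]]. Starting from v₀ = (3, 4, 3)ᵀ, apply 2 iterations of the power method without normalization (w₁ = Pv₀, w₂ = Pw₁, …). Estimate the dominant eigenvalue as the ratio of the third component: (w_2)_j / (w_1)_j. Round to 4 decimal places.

w1 = Pv₀ = (7·3 + 3·4 + 5·3; 3·3 + 5·4 + 5·3; 7·3 + 3·4 + 6·3) = (48, 44, 51)
w2 = Pw1 = (7·48 + 3·44 + 5·51; 3·48 + 5·44 + 5·51; 7·48 + 3·44 + 6·51) = (723, 619, 774)
Ratio at component: 774 / 51 = 15.1765

λ ≈ 15.1765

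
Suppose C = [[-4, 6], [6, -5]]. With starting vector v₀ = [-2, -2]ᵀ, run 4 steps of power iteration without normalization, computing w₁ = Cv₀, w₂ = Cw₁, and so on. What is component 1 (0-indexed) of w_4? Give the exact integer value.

-1070

w1 = Cv₀ = (-4, -2)
w2 = Cw1 = (4, -14)
w3 = Cw2 = (-100, 94)
w4 = Cw3 = (964, -1070)
The requested component of w4 is -1070.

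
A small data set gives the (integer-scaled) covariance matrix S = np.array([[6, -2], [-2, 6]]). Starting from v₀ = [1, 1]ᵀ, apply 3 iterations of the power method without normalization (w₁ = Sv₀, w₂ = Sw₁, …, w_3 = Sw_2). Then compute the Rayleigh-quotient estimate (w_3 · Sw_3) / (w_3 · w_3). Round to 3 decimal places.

4.000

w1 = Sv₀ = (4, 4)
w2 = Sw1 = (16, 16)
w3 = Sw2 = (64, 64)
Sw3 = (256, 256)
w3·Sw3 = 64·256 + 64·256 = 32768; w3·w3 = 64·64 + 64·64 = 8192
λ ≈ 32768/8192 = 4.000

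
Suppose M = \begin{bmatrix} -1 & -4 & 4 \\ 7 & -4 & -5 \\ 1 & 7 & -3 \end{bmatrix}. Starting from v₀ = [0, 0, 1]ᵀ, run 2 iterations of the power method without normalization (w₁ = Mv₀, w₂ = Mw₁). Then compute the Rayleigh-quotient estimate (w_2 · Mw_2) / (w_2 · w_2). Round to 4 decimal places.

λ ≈ -4.4305

w1 = Mv₀ = ((-1)·0 + (-4)·0 + 4·1; 7·0 + (-4)·0 + (-5)·1; 1·0 + 7·0 + (-3)·1) = (4, -5, -3)
w2 = Mw1 = ((-1)·4 + (-4)·(-5) + 4·(-3); 7·4 + (-4)·(-5) + (-5)·(-3); 1·4 + 7·(-5) + (-3)·(-3)) = (4, 63, -22)
Mw2 = (-344, -114, 511)
w2·Mw2 = 4·(-344) + 63·(-114) + (-22)·511 = -19800; w2·w2 = 4·4 + 63·63 + (-22)·(-22) = 4469
λ ≈ -19800/4469 = -4.4305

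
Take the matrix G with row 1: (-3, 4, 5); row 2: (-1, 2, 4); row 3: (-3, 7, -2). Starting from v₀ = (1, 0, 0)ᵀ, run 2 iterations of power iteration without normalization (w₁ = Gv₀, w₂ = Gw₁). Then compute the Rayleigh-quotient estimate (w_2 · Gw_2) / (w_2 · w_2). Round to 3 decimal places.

w1 = Gv₀ = ((-3)·1 + 4·0 + 5·0; (-1)·1 + 2·0 + 4·0; (-3)·1 + 7·0 + (-2)·0) = (-3, -1, -3)
w2 = Gw1 = ((-3)·(-3) + 4·(-1) + 5·(-3); (-1)·(-3) + 2·(-1) + 4·(-3); (-3)·(-3) + 7·(-1) + (-2)·(-3)) = (-10, -11, 8)
Gw2 = (26, 20, -63)
w2·Gw2 = (-10)·26 + (-11)·20 + 8·(-63) = -984; w2·w2 = (-10)·(-10) + (-11)·(-11) + 8·8 = 285
λ ≈ -984/285 = -3.453

λ ≈ -3.453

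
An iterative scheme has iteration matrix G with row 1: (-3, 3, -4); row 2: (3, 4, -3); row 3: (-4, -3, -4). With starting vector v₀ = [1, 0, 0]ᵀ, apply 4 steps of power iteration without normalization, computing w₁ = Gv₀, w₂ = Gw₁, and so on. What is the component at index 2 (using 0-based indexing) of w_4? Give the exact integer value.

w1 = Gv₀ = ((-3)·1 + 3·0 + (-4)·0; 3·1 + 4·0 + (-3)·0; (-4)·1 + (-3)·0 + (-4)·0) = (-3, 3, -4)
w2 = Gw1 = ((-3)·(-3) + 3·3 + (-4)·(-4); 3·(-3) + 4·3 + (-3)·(-4); (-4)·(-3) + (-3)·3 + (-4)·(-4)) = (34, 15, 19)
w3 = Gw2 = (-133, 105, -257)
w4 = Gw3 = (1742, 792, 1245)
The requested component of w4 is 1245.

1245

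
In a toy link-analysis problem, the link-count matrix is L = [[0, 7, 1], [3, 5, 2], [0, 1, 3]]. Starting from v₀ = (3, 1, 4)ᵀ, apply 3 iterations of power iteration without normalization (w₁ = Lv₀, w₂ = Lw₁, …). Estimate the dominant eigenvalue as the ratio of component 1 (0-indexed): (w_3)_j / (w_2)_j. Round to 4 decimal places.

8.6864

w1 = Lv₀ = (0·3 + 7·1 + 1·4; 3·3 + 5·1 + 2·4; 0·3 + 1·1 + 3·4) = (11, 22, 13)
w2 = Lw1 = (0·11 + 7·22 + 1·13; 3·11 + 5·22 + 2·13; 0·11 + 1·22 + 3·13) = (167, 169, 61)
w3 = Lw2 = (1244, 1468, 352)
Ratio at component: 1468 / 169 = 8.6864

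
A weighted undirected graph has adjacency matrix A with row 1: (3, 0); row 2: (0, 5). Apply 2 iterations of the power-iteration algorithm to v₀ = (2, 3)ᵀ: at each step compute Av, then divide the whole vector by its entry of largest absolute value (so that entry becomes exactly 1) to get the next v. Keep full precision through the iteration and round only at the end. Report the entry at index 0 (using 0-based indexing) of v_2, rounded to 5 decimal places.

Av0 = (6.000000, 15.000000); divide by 15.000000 → v1 = (0.400000, 1.000000)
Av1 = (1.200000, 5.000000); divide by 5.000000 → v2 = (0.240000, 1.000000)
Requested entry of v2: 18/75 = 0.24000

0.24000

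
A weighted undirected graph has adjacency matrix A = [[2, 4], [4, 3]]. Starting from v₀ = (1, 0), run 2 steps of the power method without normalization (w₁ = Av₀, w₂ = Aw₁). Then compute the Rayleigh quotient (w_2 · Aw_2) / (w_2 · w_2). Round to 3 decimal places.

w1 = Av₀ = (2·1 + 4·0; 4·1 + 3·0) = (2, 4)
w2 = Aw1 = (2·2 + 4·4; 4·2 + 3·4) = (20, 20)
Aw2 = (120, 140)
w2·Aw2 = 20·120 + 20·140 = 5200; w2·w2 = 20·20 + 20·20 = 800
λ ≈ 5200/800 = 6.500

6.500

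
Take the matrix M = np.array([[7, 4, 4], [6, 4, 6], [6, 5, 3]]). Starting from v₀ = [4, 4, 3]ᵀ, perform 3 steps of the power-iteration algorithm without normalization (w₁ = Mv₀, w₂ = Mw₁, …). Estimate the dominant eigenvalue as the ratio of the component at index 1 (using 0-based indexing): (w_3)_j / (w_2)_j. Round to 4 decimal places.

λ ≈ 14.9774

w1 = Mv₀ = (7·4 + 4·4 + 4·3; 6·4 + 4·4 + 6·3; 6·4 + 5·4 + 3·3) = (56, 58, 53)
w2 = Mw1 = (7·56 + 4·58 + 4·53; 6·56 + 4·58 + 6·53; 6·56 + 5·58 + 3·53) = (836, 886, 785)
w3 = Mw2 = (12536, 13270, 11801)
Ratio at component: 13270 / 886 = 14.9774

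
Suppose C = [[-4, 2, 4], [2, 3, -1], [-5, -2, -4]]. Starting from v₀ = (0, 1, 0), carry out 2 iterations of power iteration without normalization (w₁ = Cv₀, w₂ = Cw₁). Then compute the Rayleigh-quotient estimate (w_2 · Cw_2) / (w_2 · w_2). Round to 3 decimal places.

λ ≈ -0.774

w1 = Cv₀ = ((-4)·0 + 2·1 + 4·0; 2·0 + 3·1 + (-1)·0; (-5)·0 + (-2)·1 + (-4)·0) = (2, 3, -2)
w2 = Cw1 = ((-4)·2 + 2·3 + 4·(-2); 2·2 + 3·3 + (-1)·(-2); (-5)·2 + (-2)·3 + (-4)·(-2)) = (-10, 15, -8)
Cw2 = (38, 33, 52)
w2·Cw2 = (-10)·38 + 15·33 + (-8)·52 = -301; w2·w2 = (-10)·(-10) + 15·15 + (-8)·(-8) = 389
λ ≈ -301/389 = -0.774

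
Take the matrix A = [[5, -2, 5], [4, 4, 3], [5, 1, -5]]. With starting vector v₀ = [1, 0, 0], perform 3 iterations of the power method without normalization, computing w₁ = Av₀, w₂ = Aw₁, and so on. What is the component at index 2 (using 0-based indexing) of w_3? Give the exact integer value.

w1 = Av₀ = (5·1 + (-2)·0 + 5·0; 4·1 + 4·0 + 3·0; 5·1 + 1·0 + (-5)·0) = (5, 4, 5)
w2 = Aw1 = (5·5 + (-2)·4 + 5·5; 4·5 + 4·4 + 3·5; 5·5 + 1·4 + (-5)·5) = (42, 51, 4)
w3 = Aw2 = (128, 384, 241)
The requested component of w3 is 241.

241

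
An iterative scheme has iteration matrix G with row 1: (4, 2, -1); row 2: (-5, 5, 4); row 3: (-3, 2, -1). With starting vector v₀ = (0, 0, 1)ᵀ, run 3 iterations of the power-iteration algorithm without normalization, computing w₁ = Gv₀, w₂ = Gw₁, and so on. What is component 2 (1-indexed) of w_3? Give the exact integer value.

128

w1 = Gv₀ = (4·0 + 2·0 + (-1)·1; (-5)·0 + 5·0 + 4·1; (-3)·0 + 2·0 + (-1)·1) = (-1, 4, -1)
w2 = Gw1 = (4·(-1) + 2·4 + (-1)·(-1); (-5)·(-1) + 5·4 + 4·(-1); (-3)·(-1) + 2·4 + (-1)·(-1)) = (5, 21, 12)
w3 = Gw2 = (50, 128, 15)
The requested component of w3 is 128.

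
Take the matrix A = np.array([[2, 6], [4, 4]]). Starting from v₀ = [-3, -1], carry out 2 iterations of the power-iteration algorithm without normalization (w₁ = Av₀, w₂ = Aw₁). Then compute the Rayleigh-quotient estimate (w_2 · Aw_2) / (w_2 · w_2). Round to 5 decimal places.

w1 = Av₀ = (-12, -16)
w2 = Aw1 = (-120, -112)
Aw2 = (-912, -928)
w2·Aw2 = (-120)·(-912) + (-112)·(-928) = 213376; w2·w2 = (-120)·(-120) + (-112)·(-112) = 26944
λ ≈ 213376/26944 = 7.91924

7.91924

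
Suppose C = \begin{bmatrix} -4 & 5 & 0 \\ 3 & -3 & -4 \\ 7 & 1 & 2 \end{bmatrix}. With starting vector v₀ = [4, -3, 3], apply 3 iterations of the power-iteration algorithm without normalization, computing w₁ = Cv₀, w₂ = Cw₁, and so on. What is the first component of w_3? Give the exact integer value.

-1896

w1 = Cv₀ = ((-4)·4 + 5·(-3) + 0·3; 3·4 + (-3)·(-3) + (-4)·3; 7·4 + 1·(-3) + 2·3) = (-31, 9, 31)
w2 = Cw1 = ((-4)·(-31) + 5·9 + 0·31; 3·(-31) + (-3)·9 + (-4)·31; 7·(-31) + 1·9 + 2·31) = (169, -244, -146)
w3 = Cw2 = (-1896, 1823, 647)
The requested component of w3 is -1896.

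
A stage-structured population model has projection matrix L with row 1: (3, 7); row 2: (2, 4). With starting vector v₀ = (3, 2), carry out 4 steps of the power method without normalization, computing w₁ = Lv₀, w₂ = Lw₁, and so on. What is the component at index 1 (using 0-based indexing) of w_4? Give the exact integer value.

w1 = Lv₀ = (23, 14)
w2 = Lw1 = (167, 102)
w3 = Lw2 = (1215, 742)
w4 = Lw3 = (8839, 5398)
The requested component of w4 is 5398.

5398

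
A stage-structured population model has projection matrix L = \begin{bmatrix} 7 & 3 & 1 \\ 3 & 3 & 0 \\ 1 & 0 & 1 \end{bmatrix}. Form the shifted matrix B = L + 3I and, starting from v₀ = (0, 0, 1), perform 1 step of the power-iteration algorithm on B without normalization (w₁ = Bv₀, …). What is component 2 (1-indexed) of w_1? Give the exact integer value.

B = L + 3I has rows (10, 3, 1); (3, 6, 0); (1, 0, 4)
w1 = Bv₀ = (10·0 + 3·0 + 1·1; 3·0 + 6·0 + 0·1; 1·0 + 0·0 + 4·1) = (1, 0, 4)
Requested component of w1: 0

0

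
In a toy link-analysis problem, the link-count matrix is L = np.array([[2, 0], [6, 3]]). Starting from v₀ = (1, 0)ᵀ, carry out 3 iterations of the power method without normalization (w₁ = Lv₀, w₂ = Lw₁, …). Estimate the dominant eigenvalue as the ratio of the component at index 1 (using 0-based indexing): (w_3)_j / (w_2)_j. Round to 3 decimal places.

w1 = Lv₀ = (2·1 + 0·0; 6·1 + 3·0) = (2, 6)
w2 = Lw1 = (2·2 + 0·6; 6·2 + 3·6) = (4, 30)
w3 = Lw2 = (8, 114)
Ratio at component: 114 / 30 = 3.800

3.800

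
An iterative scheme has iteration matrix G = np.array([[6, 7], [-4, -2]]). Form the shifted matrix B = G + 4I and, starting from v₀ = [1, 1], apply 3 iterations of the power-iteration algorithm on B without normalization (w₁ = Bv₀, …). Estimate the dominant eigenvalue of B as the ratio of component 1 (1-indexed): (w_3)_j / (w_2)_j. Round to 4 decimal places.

6.7692

B = G + 4I has rows (10, 7); (-4, 2)
w1 = Bv₀ = (10·1 + 7·1; (-4)·1 + 2·1) = (17, -2)
w2 = Bw1 = (10·17 + 7·(-2); (-4)·17 + 2·(-2)) = (156, -72)
w3 = Bw2 = (1056, -768)
Ratio: 1056/156 = 6.7692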